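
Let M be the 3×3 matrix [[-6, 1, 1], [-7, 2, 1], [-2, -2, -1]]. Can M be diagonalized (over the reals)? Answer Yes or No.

No

Characteristic polynomial: p(s) = s^3 + 5s^2 + 3s - 9 = (s - 1)(s + 3)^2.
s = -3 has algebraic multiplicity 2; rank(M + 3I) = 2, so geometric multiplicity = 1.
Geometric multiplicity < algebraic multiplicity, so M is not diagonalizable.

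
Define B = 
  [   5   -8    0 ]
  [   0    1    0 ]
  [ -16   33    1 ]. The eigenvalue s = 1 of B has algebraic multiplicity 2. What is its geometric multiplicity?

B − 1I = [[4, -8, 0], [0, 0, 0], [-16, 33, 0]].
This matrix has rank 2, so its null space has dimension 3 − 2 = 1.

1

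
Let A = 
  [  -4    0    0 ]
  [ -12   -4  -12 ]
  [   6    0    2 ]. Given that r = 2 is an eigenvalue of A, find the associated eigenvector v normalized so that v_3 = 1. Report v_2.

-2

A − 2I = [[-6, 0, 0], [-12, -6, -12], [6, 0, 0]].
Solving (A − 2I)v = 0 gives the eigenspace spanned by (0, -2, 1).
With v_3 = 1, v = (0, -2, 1), so v_2 = -2.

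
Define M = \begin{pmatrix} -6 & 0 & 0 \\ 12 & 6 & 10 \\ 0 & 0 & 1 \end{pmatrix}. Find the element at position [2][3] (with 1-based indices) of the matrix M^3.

430

Characteristic polynomial: s^3 - s^2 - 36s + 36 = (s - 6)(s - 1)(s + 6), so the eigenvalues are -6, 1, 6.
s=-6: eigenvector (1, -1, 0).
s=6: eigenvector (0, 1, 0).
s=1: eigenvector (0, -2, 1).
P = [[1, 0, 0], [-1, 1, -2], [0, 0, 1]], D = diag(-6, 6, 1), P⁻¹ = [[1, 0, 0], [1, 1, 2], [0, 0, 1]].
M³ = P·diag(-216, 216, 1)·P⁻¹ = [[-216, 0, 0], [432, 216, 430], [0, 0, 1]].
The requested entry is 430.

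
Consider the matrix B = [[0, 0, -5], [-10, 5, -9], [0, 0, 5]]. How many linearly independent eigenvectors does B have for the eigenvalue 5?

1

B − 5I = [[-5, 0, -5], [-10, 0, -9], [0, 0, 0]].
This matrix has rank 2, so its null space has dimension 3 − 2 = 1.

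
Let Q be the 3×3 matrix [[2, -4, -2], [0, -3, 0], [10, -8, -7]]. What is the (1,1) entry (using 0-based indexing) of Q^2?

9

Characteristic polynomial: μ^3 + 8μ^2 + 21μ + 18 = (μ + 2)(μ + 3)^2, so the eigenvalues are -3, -3, -2.
μ=-2: eigenvector (1, 0, 2).
μ=-3: eigenvector (0, 1, -2).
μ=-3: eigenvector (2, -1, 7).
P = [[1, 0, 2], [0, 1, -1], [2, -2, 7]], D = diag(-2, -3, -3), P⁻¹ = [[5, -4, -2], [-2, 3, 1], [-2, 2, 1]].
Q² = P·diag(4, 9, 9)·P⁻¹ = [[-16, 20, 10], [0, 9, 0], [-50, 40, 29]].
The requested entry is 9.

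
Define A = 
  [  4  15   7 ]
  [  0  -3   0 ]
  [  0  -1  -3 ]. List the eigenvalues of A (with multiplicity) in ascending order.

-3, -3, 4

Characteristic polynomial: p(λ) = λ^3 + 2λ^2 - 15λ - 36 = (λ - 4)(λ + 3)^2.
Roots (with multiplicity): -3, -3, 4.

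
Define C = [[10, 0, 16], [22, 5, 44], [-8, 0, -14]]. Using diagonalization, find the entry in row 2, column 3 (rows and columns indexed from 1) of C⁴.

Characteristic polynomial: λ^3 - λ^2 - 32λ + 60 = (λ - 5)(λ - 2)(λ + 6), so the eigenvalues are -6, 2, 5.
λ=2: eigenvector (-2, 0, 1).
λ=5: eigenvector (0, 1, 0).
λ=-6: eigenvector (-1, -2, 1).
P = [[-2, 0, -1], [0, 1, -2], [1, 0, 1]], D = diag(2, 5, -6), P⁻¹ = [[-1, 0, -1], [2, 1, 4], [1, 0, 2]].
C⁴ = P·diag(16, 625, 1296)·P⁻¹ = [[-1264, 0, -2560], [-1342, 625, -2684], [1280, 0, 2576]].
The requested entry is -2684.

-2684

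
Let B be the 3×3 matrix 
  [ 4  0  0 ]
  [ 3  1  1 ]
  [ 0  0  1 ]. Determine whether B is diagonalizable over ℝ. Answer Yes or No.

Characteristic polynomial: p(λ) = λ^3 - 6λ^2 + 9λ - 4 = (λ - 4)(λ - 1)^2.
λ = 1 has algebraic multiplicity 2; rank(B − 1I) = 2, so geometric multiplicity = 1.
Geometric multiplicity < algebraic multiplicity, so B is not diagonalizable.

No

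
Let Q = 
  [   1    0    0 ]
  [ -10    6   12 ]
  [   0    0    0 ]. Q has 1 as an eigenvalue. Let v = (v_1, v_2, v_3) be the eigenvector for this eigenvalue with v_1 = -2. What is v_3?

0

Q − 1I = [[0, 0, 0], [-10, 5, 12], [0, 0, -1]].
Solving (Q − 1I)v = 0 gives the eigenspace spanned by (-2, -4, 0).
With v_1 = -2, v = (-2, -4, 0), so v_3 = 0.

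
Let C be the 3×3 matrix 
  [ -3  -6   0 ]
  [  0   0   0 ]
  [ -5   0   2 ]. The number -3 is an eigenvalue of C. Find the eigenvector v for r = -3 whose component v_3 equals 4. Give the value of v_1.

C + 3I = [[0, -6, 0], [0, 3, 0], [-5, 0, 5]].
Solving (C + 3I)v = 0 gives the eigenspace spanned by (4, 0, 4).
With v_3 = 4, v = (4, 0, 4), so v_1 = 4.

4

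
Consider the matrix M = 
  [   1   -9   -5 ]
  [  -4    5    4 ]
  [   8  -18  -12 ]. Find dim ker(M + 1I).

1

M + 1I = [[2, -9, -5], [-4, 6, 4], [8, -18, -11]].
This matrix has rank 2, so its null space has dimension 3 − 2 = 1.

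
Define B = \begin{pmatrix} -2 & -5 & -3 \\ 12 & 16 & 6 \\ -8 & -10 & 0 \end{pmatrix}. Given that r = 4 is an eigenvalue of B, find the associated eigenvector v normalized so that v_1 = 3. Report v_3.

-6

B − 4I = [[-6, -5, -3], [12, 12, 6], [-8, -10, -4]].
Solving (B − 4I)v = 0 gives the eigenspace spanned by (3, 0, -6).
With v_1 = 3, v = (3, 0, -6), so v_3 = -6.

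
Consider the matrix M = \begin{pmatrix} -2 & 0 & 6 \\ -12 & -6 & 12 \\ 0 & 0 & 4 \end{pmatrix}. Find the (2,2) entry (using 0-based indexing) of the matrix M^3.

64

Characteristic polynomial: t^3 + 4t^2 - 20t - 48 = (t - 4)(t + 2)(t + 6), so the eigenvalues are -6, -2, 4.
t=4: eigenvector (1, 0, 1).
t=-6: eigenvector (0, 1, 0).
t=-2: eigenvector (-1, 3, 0).
P = [[1, 0, -1], [0, 1, 3], [1, 0, 0]], D = diag(4, -6, -2), P⁻¹ = [[0, 0, 1], [3, 1, -3], [-1, 0, 1]].
M³ = P·diag(64, -216, -8)·P⁻¹ = [[-8, 0, 72], [-624, -216, 624], [0, 0, 64]].
The requested entry is 64.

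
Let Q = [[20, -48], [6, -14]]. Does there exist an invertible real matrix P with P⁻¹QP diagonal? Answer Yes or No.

Yes

Characteristic polynomial: p(μ) = μ^2 - 6μ + 8 = (μ - 4)(μ - 2).
All 2 eigenvalues are distinct, so Q is diagonalizable.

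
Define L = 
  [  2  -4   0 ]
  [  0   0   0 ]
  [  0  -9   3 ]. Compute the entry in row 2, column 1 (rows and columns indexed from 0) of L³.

-81

Characteristic polynomial: μ^3 - 5μ^2 + 6μ = μ(μ - 3)(μ - 2), so the eigenvalues are 0, 2, 3.
μ=2: eigenvector (1, 0, 0).
μ=0: eigenvector (2, 1, 3).
μ=3: eigenvector (0, 0, 1).
P = [[1, 2, 0], [0, 1, 0], [0, 3, 1]], D = diag(2, 0, 3), P⁻¹ = [[1, -2, 0], [0, 1, 0], [0, -3, 1]].
L³ = P·diag(8, 0, 27)·P⁻¹ = [[8, -16, 0], [0, 0, 0], [0, -81, 27]].
The requested entry is -81.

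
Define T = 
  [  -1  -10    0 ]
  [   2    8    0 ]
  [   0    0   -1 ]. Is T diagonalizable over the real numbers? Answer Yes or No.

Characteristic polynomial: p(r) = r^3 - 6r^2 + 5r + 12 = (r - 4)(r - 3)(r + 1).
All 3 eigenvalues are distinct, so T is diagonalizable.

Yes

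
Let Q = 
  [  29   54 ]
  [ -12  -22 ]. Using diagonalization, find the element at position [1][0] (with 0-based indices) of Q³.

Characteristic polynomial: s^2 - 7s + 10 = (s - 5)(s - 2), so the eigenvalues are 2, 5.
s=2: eigenvector (-2, 1).
s=5: eigenvector (9, -4).
P = [[-2, 9], [1, -4]], D = diag(2, 5), P⁻¹ = [[4, 9], [1, 2]].
Q³ = P·diag(8, 125)·P⁻¹ = [[1061, 2106], [-468, -928]].
The requested entry is -468.

-468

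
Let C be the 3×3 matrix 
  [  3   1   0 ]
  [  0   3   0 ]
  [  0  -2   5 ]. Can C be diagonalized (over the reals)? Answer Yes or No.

No

Characteristic polynomial: p(r) = r^3 - 11r^2 + 39r - 45 = (r - 5)(r - 3)^2.
r = 3 has algebraic multiplicity 2; rank(C − 3I) = 2, so geometric multiplicity = 1.
Geometric multiplicity < algebraic multiplicity, so C is not diagonalizable.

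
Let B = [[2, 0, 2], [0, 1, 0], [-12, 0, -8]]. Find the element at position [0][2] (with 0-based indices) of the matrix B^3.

56

Characteristic polynomial: μ^3 + 5μ^2 + 2μ - 8 = (μ - 1)(μ + 2)(μ + 4), so the eigenvalues are -4, -2, 1.
μ=-2: eigenvector (1, 0, -2).
μ=1: eigenvector (0, 1, 0).
μ=-4: eigenvector (-1, 0, 3).
P = [[1, 0, -1], [0, 1, 0], [-2, 0, 3]], D = diag(-2, 1, -4), P⁻¹ = [[3, 0, 1], [0, 1, 0], [2, 0, 1]].
B³ = P·diag(-8, 1, -64)·P⁻¹ = [[104, 0, 56], [0, 1, 0], [-336, 0, -176]].
The requested entry is 56.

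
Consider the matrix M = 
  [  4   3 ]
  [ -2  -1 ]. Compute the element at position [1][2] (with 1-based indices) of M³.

21

Characteristic polynomial: λ^2 - 3λ + 2 = (λ - 2)(λ - 1), so the eigenvalues are 1, 2.
λ=1: eigenvector (-1, 1).
λ=2: eigenvector (3, -2).
P = [[-1, 3], [1, -2]], D = diag(1, 2), P⁻¹ = [[2, 3], [1, 1]].
M³ = P·diag(1, 8)·P⁻¹ = [[22, 21], [-14, -13]].
The requested entry is 21.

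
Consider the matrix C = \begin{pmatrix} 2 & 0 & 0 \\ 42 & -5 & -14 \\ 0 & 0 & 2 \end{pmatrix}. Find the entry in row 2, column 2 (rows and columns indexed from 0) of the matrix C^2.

Characteristic polynomial: t^3 + t^2 - 16t + 20 = (t - 2)^2(t + 5), so the eigenvalues are -5, 2, 2.
t=2: eigenvector (1, 4, 1).
t=-5: eigenvector (0, 1, 0).
t=2: eigenvector (0, -2, 1).
P = [[1, 0, 0], [4, 1, -2], [1, 0, 1]], D = diag(2, -5, 2), P⁻¹ = [[1, 0, 0], [-6, 1, 2], [-1, 0, 1]].
C² = P·diag(4, 25, 4)·P⁻¹ = [[4, 0, 0], [-126, 25, 42], [0, 0, 4]].
The requested entry is 4.

4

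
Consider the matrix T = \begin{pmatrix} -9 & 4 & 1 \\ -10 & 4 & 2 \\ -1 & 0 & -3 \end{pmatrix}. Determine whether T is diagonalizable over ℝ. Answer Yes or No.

No

Characteristic polynomial: p(r) = r^3 + 8r^2 + 20r + 16 = (r + 2)^2(r + 4).
r = -2 has algebraic multiplicity 2; rank(T + 2I) = 2, so geometric multiplicity = 1.
Geometric multiplicity < algebraic multiplicity, so T is not diagonalizable.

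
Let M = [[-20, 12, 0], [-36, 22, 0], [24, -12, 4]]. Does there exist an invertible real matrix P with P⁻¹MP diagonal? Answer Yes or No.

Yes

Characteristic polynomial: p(r) = r^3 - 6r^2 + 32 = (r - 4)^2(r + 2).
r = 4 has algebraic multiplicity 2; rank(M − 4I) = 1, so geometric multiplicity = 2.
Every eigenvalue has geometric = algebraic multiplicity, so M is diagonalizable.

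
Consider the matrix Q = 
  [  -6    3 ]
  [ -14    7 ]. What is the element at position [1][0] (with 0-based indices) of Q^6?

-14

Characteristic polynomial: λ^2 - λ = λ(λ - 1), so the eigenvalues are 0, 1.
λ=1: eigenvector (3, 7).
λ=0: eigenvector (-1, -2).
P = [[3, -1], [7, -2]], D = diag(1, 0), P⁻¹ = [[-2, 1], [-7, 3]].
Q⁶ = P·diag(1, 0)·P⁻¹ = [[-6, 3], [-14, 7]].
The requested entry is -14.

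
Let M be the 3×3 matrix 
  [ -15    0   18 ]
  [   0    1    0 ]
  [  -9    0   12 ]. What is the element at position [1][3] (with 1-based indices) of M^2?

-54

Characteristic polynomial: μ^3 + 2μ^2 - 21μ + 18 = (μ - 3)(μ - 1)(μ + 6), so the eigenvalues are -6, 1, 3.
μ=-6: eigenvector (2, 0, 1).
μ=1: eigenvector (0, 1, 0).
μ=3: eigenvector (1, 0, 1).
P = [[2, 0, 1], [0, 1, 0], [1, 0, 1]], D = diag(-6, 1, 3), P⁻¹ = [[1, 0, -1], [0, 1, 0], [-1, 0, 2]].
M² = P·diag(36, 1, 9)·P⁻¹ = [[63, 0, -54], [0, 1, 0], [27, 0, -18]].
The requested entry is -54.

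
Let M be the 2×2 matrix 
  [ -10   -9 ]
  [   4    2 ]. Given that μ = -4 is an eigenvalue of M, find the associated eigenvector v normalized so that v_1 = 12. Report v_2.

M + 4I = [[-6, -9], [4, 6]].
Solving (M + 4I)v = 0 gives the eigenspace spanned by (12, -8).
With v_1 = 12, v = (12, -8), so v_2 = -8.

-8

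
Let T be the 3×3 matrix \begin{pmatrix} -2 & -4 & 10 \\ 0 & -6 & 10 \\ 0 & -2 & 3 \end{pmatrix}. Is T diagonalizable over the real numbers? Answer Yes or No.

Characteristic polynomial: p(μ) = μ^3 + 5μ^2 + 8μ + 4 = (μ + 1)(μ + 2)^2.
μ = -2 has algebraic multiplicity 2; rank(T + 2I) = 1, so geometric multiplicity = 2.
Every eigenvalue has geometric = algebraic multiplicity, so T is diagonalizable.

Yes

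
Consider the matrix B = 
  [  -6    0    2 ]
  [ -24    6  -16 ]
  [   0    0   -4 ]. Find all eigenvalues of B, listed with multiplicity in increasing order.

-6, -4, 6

Characteristic polynomial: p(μ) = μ^3 + 4μ^2 - 36μ - 144 = (μ - 6)(μ + 4)(μ + 6).
Roots (with multiplicity): -6, -4, 6.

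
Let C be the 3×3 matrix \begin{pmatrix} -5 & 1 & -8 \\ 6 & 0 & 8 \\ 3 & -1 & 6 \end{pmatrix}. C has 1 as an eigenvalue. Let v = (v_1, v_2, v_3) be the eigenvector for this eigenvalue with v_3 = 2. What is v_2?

C − 1I = [[-6, 1, -8], [6, -1, 8], [3, -1, 5]].
Solving (C − 1I)v = 0 gives the eigenspace spanned by (-2, 4, 2).
With v_3 = 2, v = (-2, 4, 2), so v_2 = 4.

4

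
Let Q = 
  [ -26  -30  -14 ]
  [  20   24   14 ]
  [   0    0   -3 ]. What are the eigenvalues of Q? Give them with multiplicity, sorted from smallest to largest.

-6, -3, 4

Characteristic polynomial: p(r) = r^3 + 5r^2 - 18r - 72 = (r - 4)(r + 3)(r + 6).
Roots (with multiplicity): -6, -3, 4.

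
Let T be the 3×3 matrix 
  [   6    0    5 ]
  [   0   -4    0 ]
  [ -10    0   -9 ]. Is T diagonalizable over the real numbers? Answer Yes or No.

Yes

Characteristic polynomial: p(s) = s^3 + 7s^2 + 8s - 16 = (s - 1)(s + 4)^2.
s = -4 has algebraic multiplicity 2; rank(T + 4I) = 1, so geometric multiplicity = 2.
Every eigenvalue has geometric = algebraic multiplicity, so T is diagonalizable.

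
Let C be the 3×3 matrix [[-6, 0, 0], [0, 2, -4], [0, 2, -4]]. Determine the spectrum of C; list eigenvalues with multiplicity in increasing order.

Characteristic polynomial: p(μ) = μ^3 + 8μ^2 + 12μ = μ(μ + 2)(μ + 6).
Roots (with multiplicity): -6, -2, 0.

-6, -2, 0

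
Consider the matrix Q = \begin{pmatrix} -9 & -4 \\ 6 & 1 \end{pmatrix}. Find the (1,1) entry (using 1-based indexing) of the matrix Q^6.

45417

Characteristic polynomial: λ^2 + 8λ + 15 = (λ + 3)(λ + 5), so the eigenvalues are -5, -3.
λ=-3: eigenvector (-2, 3).
λ=-5: eigenvector (1, -1).
P = [[-2, 1], [3, -1]], D = diag(-3, -5), P⁻¹ = [[1, 1], [3, 2]].
Q⁶ = P·diag(729, 15625)·P⁻¹ = [[45417, 29792], [-44688, -29063]].
The requested entry is 45417.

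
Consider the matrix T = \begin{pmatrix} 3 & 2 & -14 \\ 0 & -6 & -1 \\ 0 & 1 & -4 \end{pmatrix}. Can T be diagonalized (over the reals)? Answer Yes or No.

No

Characteristic polynomial: p(s) = s^3 + 7s^2 - 5s - 75 = (s - 3)(s + 5)^2.
s = -5 has algebraic multiplicity 2; rank(T + 5I) = 2, so geometric multiplicity = 1.
Geometric multiplicity < algebraic multiplicity, so T is not diagonalizable.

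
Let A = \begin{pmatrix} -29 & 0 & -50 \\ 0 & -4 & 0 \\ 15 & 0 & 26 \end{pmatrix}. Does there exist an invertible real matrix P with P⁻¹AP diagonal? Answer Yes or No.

Yes

Characteristic polynomial: p(r) = r^3 + 7r^2 + 8r - 16 = (r - 1)(r + 4)^2.
r = -4 has algebraic multiplicity 2; rank(A + 4I) = 1, so geometric multiplicity = 2.
Every eigenvalue has geometric = algebraic multiplicity, so A is diagonalizable.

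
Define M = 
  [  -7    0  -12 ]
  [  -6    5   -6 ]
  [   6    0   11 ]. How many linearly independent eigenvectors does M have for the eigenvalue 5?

M − 5I = [[-12, 0, -12], [-6, 0, -6], [6, 0, 6]].
This matrix has rank 1, so its null space has dimension 3 − 1 = 2.

2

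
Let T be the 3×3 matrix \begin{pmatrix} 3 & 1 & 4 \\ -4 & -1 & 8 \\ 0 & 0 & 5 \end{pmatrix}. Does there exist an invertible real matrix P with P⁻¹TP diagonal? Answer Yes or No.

Characteristic polynomial: p(r) = r^3 - 7r^2 + 11r - 5 = (r - 5)(r - 1)^2.
r = 1 has algebraic multiplicity 2; rank(T − 1I) = 2, so geometric multiplicity = 1.
Geometric multiplicity < algebraic multiplicity, so T is not diagonalizable.

No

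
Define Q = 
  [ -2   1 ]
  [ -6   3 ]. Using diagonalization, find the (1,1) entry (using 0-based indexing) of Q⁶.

Characteristic polynomial: μ^2 - μ = μ(μ - 1), so the eigenvalues are 0, 1.
μ=1: eigenvector (1, 3).
μ=0: eigenvector (1, 2).
P = [[1, 1], [3, 2]], D = diag(1, 0), P⁻¹ = [[-2, 1], [3, -1]].
Q⁶ = P·diag(1, 0)·P⁻¹ = [[-2, 1], [-6, 3]].
The requested entry is 3.

3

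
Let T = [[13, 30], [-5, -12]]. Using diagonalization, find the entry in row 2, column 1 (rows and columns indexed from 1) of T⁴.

Characteristic polynomial: r^2 - r - 6 = (r - 3)(r + 2), so the eigenvalues are -2, 3.
r=-2: eigenvector (-2, 1).
r=3: eigenvector (-3, 1).
P = [[-2, -3], [1, 1]], D = diag(-2, 3), P⁻¹ = [[1, 3], [-1, -2]].
T⁴ = P·diag(16, 81)·P⁻¹ = [[211, 390], [-65, -114]].
The requested entry is -65.

-65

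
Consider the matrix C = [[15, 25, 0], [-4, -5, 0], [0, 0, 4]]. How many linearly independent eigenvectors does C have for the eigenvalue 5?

1

C − 5I = [[10, 25, 0], [-4, -10, 0], [0, 0, -1]].
This matrix has rank 2, so its null space has dimension 3 − 2 = 1.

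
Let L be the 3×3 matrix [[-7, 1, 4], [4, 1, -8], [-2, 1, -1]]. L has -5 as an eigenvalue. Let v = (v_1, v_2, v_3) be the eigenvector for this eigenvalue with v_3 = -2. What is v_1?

-4

L + 5I = [[-2, 1, 4], [4, 6, -8], [-2, 1, 4]].
Solving (L + 5I)v = 0 gives the eigenspace spanned by (-4, 0, -2).
With v_3 = -2, v = (-4, 0, -2), so v_1 = -4.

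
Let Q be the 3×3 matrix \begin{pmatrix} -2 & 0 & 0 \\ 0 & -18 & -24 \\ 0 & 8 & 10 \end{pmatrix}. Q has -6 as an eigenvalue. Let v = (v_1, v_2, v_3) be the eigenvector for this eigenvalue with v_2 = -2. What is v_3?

1

Q + 6I = [[4, 0, 0], [0, -12, -24], [0, 8, 16]].
Solving (Q + 6I)v = 0 gives the eigenspace spanned by (0, -2, 1).
With v_2 = -2, v = (0, -2, 1), so v_3 = 1.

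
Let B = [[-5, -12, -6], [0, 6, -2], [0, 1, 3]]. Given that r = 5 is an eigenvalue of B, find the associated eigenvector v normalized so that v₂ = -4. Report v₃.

B − 5I = [[-10, -12, -6], [0, 1, -2], [0, 1, -2]].
Solving (B − 5I)v = 0 gives the eigenspace spanned by (6, -4, -2).
With v₂ = -4, v = (6, -4, -2), so v₃ = -2.

-2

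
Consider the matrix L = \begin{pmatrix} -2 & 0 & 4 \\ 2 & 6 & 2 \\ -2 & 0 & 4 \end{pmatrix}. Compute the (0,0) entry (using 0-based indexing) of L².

-4

Characteristic polynomial: t^3 - 8t^2 + 12t = t(t - 6)(t - 2), so the eigenvalues are 0, 2, 6.
t=0: eigenvector (2, -1, 1).
t=6: eigenvector (0, 1, 0).
t=2: eigenvector (1, -1, 1).
P = [[2, 0, 1], [-1, 1, -1], [1, 0, 1]], D = diag(0, 6, 2), P⁻¹ = [[1, 0, -1], [0, 1, 1], [-1, 0, 2]].
L² = P·diag(0, 36, 4)·P⁻¹ = [[-4, 0, 8], [4, 36, 28], [-4, 0, 8]].
The requested entry is -4.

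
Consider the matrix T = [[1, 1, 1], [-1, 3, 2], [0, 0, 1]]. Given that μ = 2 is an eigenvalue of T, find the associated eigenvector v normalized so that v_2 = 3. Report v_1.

3

T − 2I = [[-1, 1, 1], [-1, 1, 2], [0, 0, -1]].
Solving (T − 2I)v = 0 gives the eigenspace spanned by (3, 3, 0).
With v_2 = 3, v = (3, 3, 0), so v_1 = 3.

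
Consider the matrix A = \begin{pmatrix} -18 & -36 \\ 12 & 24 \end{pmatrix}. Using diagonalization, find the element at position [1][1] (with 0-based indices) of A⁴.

Characteristic polynomial: μ^2 - 6μ = μ(μ - 6), so the eigenvalues are 0, 6.
μ=6: eigenvector (-3, 2).
μ=0: eigenvector (-2, 1).
P = [[-3, -2], [2, 1]], D = diag(6, 0), P⁻¹ = [[1, 2], [-2, -3]].
A⁴ = P·diag(1296, 0)·P⁻¹ = [[-3888, -7776], [2592, 5184]].
The requested entry is 5184.

5184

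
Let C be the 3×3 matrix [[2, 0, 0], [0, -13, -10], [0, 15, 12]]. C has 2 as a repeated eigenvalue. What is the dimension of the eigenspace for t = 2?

2

C − 2I = [[0, 0, 0], [0, -15, -10], [0, 15, 10]].
This matrix has rank 1, so its null space has dimension 3 − 1 = 2.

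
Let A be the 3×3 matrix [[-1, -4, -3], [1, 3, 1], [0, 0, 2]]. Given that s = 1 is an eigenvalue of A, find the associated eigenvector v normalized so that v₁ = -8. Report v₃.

A − 1I = [[-2, -4, -3], [1, 2, 1], [0, 0, 1]].
Solving (A − 1I)v = 0 gives the eigenspace spanned by (-8, 4, 0).
With v₁ = -8, v = (-8, 4, 0), so v₃ = 0.

0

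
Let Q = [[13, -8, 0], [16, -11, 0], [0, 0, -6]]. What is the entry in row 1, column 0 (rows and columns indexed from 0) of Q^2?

32

Characteristic polynomial: λ^3 + 4λ^2 - 27λ - 90 = (λ - 5)(λ + 3)(λ + 6), so the eigenvalues are -6, -3, 5.
λ=-3: eigenvector (-1, -2, 0).
λ=5: eigenvector (1, 1, 0).
λ=-6: eigenvector (0, 0, 1).
P = [[-1, 1, 0], [-2, 1, 0], [0, 0, 1]], D = diag(-3, 5, -6), P⁻¹ = [[1, -1, 0], [2, -1, 0], [0, 0, 1]].
Q² = P·diag(9, 25, 36)·P⁻¹ = [[41, -16, 0], [32, -7, 0], [0, 0, 36]].
The requested entry is 32.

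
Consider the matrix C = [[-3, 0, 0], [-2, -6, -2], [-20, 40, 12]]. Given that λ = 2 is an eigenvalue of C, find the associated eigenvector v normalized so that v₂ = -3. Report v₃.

C − 2I = [[-5, 0, 0], [-2, -8, -2], [-20, 40, 10]].
Solving (C − 2I)v = 0 gives the eigenspace spanned by (0, -3, 12).
With v₂ = -3, v = (0, -3, 12), so v₃ = 12.

12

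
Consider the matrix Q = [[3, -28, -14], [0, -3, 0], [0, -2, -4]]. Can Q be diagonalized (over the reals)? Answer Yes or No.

Characteristic polynomial: p(s) = s^3 + 4s^2 - 9s - 36 = (s - 3)(s + 3)(s + 4).
All 3 eigenvalues are distinct, so Q is diagonalizable.

Yes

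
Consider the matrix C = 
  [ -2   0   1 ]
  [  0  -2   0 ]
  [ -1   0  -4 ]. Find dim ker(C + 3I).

1

C + 3I = [[1, 0, 1], [0, 1, 0], [-1, 0, -1]].
This matrix has rank 2, so its null space has dimension 3 − 2 = 1.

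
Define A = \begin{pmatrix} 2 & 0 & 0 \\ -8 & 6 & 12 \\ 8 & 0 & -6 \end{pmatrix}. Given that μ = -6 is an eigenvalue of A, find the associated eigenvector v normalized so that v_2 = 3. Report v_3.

A + 6I = [[8, 0, 0], [-8, 12, 12], [8, 0, 0]].
Solving (A + 6I)v = 0 gives the eigenspace spanned by (0, 3, -3).
With v_2 = 3, v = (0, 3, -3), so v_3 = -3.

-3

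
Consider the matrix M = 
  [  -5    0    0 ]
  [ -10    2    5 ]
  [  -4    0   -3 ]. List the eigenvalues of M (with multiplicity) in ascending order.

-5, -3, 2

Characteristic polynomial: p(r) = r^3 + 6r^2 - r - 30 = (r - 2)(r + 3)(r + 5).
Roots (with multiplicity): -5, -3, 2.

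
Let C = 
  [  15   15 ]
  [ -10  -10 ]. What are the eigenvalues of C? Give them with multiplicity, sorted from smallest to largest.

Characteristic polynomial: p(λ) = λ^2 - 5λ = λ(λ - 5).
Roots (with multiplicity): 0, 5.

0, 5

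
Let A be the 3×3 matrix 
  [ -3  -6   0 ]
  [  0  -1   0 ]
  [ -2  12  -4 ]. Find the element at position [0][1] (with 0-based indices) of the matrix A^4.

240

Characteristic polynomial: t^3 + 8t^2 + 19t + 12 = (t + 1)(t + 3)(t + 4), so the eigenvalues are -4, -3, -1.
t=-4: eigenvector (0, 0, 1).
t=-1: eigenvector (-3, 1, 6).
t=-3: eigenvector (1, 0, -2).
P = [[0, -3, 1], [0, 1, 0], [1, 6, -2]], D = diag(-4, -1, -3), P⁻¹ = [[2, 0, 1], [0, 1, 0], [1, 3, 0]].
A⁴ = P·diag(256, 1, 81)·P⁻¹ = [[81, 240, 0], [0, 1, 0], [350, -480, 256]].
The requested entry is 240.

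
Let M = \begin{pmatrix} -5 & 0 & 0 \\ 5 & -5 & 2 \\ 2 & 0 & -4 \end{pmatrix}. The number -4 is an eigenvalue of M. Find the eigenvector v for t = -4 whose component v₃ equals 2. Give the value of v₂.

4

M + 4I = [[-1, 0, 0], [5, -1, 2], [2, 0, 0]].
Solving (M + 4I)v = 0 gives the eigenspace spanned by (0, 4, 2).
With v₃ = 2, v = (0, 4, 2), so v₂ = 4.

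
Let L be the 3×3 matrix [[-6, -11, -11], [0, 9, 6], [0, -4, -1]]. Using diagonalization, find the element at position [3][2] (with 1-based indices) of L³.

-196

Characteristic polynomial: r^3 - 2r^2 - 33r + 90 = (r - 5)(r - 3)(r + 6), so the eigenvalues are -6, 3, 5.
r=-6: eigenvector (1, 0, 0).
r=5: eigenvector (-1, 3, -2).
r=3: eigenvector (0, -1, 1).
P = [[1, -1, 0], [0, 3, -1], [0, -2, 1]], D = diag(-6, 5, 3), P⁻¹ = [[1, 1, 1], [0, 1, 1], [0, 2, 3]].
L³ = P·diag(-216, 125, 27)·P⁻¹ = [[-216, -341, -341], [0, 321, 294], [0, -196, -169]].
The requested entry is -196.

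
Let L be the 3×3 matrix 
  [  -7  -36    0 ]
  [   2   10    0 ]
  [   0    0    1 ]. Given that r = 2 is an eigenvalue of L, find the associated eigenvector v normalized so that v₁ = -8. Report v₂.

2

L − 2I = [[-9, -36, 0], [2, 8, 0], [0, 0, -1]].
Solving (L − 2I)v = 0 gives the eigenspace spanned by (-8, 2, 0).
With v₁ = -8, v = (-8, 2, 0), so v₂ = 2.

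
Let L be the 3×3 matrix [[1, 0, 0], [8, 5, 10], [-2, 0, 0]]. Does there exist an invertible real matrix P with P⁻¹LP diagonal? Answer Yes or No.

Yes

Characteristic polynomial: p(λ) = λ^3 - 6λ^2 + 5λ = λ(λ - 5)(λ - 1).
All 3 eigenvalues are distinct, so L is diagonalizable.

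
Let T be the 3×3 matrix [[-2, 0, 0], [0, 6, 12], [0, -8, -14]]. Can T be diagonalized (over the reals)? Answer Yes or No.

Characteristic polynomial: p(μ) = μ^3 + 10μ^2 + 28μ + 24 = (μ + 2)^2(μ + 6).
μ = -2 has algebraic multiplicity 2; rank(T + 2I) = 1, so geometric multiplicity = 2.
Every eigenvalue has geometric = algebraic multiplicity, so T is diagonalizable.

Yes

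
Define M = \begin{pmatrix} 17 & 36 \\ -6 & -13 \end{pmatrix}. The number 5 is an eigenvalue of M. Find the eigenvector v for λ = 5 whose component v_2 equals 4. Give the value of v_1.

M − 5I = [[12, 36], [-6, -18]].
Solving (M − 5I)v = 0 gives the eigenspace spanned by (-12, 4).
With v_2 = 4, v = (-12, 4), so v_1 = -12.

-12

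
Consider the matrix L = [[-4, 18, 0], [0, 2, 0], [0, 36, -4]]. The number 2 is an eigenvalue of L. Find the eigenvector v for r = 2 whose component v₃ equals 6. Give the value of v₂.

1

L − 2I = [[-6, 18, 0], [0, 0, 0], [0, 36, -6]].
Solving (L − 2I)v = 0 gives the eigenspace spanned by (3, 1, 6).
With v₃ = 6, v = (3, 1, 6), so v₂ = 1.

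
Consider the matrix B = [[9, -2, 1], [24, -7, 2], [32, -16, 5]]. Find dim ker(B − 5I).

1

B − 5I = [[4, -2, 1], [24, -12, 2], [32, -16, 0]].
This matrix has rank 2, so its null space has dimension 3 − 2 = 1.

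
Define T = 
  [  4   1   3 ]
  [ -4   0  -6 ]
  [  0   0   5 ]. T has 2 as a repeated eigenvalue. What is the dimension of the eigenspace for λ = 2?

1

T − 2I = [[2, 1, 3], [-4, -2, -6], [0, 0, 3]].
This matrix has rank 2, so its null space has dimension 3 − 2 = 1.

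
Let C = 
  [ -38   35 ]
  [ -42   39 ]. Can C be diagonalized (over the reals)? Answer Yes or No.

Yes

Characteristic polynomial: p(λ) = λ^2 - λ - 12 = (λ - 4)(λ + 3).
All 2 eigenvalues are distinct, so C is diagonalizable.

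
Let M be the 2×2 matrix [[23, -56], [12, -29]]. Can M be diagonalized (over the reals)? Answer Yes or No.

Yes

Characteristic polynomial: p(s) = s^2 + 6s + 5 = (s + 1)(s + 5).
All 2 eigenvalues are distinct, so M is diagonalizable.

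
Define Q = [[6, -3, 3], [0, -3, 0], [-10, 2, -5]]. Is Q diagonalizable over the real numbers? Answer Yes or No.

Characteristic polynomial: p(r) = r^3 + 2r^2 - 3r = r(r - 1)(r + 3).
All 3 eigenvalues are distinct, so Q is diagonalizable.

Yes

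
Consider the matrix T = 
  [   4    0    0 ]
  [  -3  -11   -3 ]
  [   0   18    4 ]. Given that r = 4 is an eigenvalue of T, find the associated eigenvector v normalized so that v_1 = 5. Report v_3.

T − 4I = [[0, 0, 0], [-3, -15, -3], [0, 18, 0]].
Solving (T − 4I)v = 0 gives the eigenspace spanned by (5, 0, -5).
With v_1 = 5, v = (5, 0, -5), so v_3 = -5.

-5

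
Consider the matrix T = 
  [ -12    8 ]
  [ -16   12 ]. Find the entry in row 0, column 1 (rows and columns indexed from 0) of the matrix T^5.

Characteristic polynomial: λ^2 - 16 = (λ - 4)(λ + 4), so the eigenvalues are -4, 4.
λ=4: eigenvector (-1, -2).
λ=-4: eigenvector (1, 1).
P = [[-1, 1], [-2, 1]], D = diag(4, -4), P⁻¹ = [[1, -1], [2, -1]].
T⁵ = P·diag(1024, -1024)·P⁻¹ = [[-3072, 2048], [-4096, 3072]].
The requested entry is 2048.

2048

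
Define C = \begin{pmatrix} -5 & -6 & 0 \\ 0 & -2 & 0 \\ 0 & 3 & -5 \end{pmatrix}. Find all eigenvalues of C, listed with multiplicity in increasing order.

Characteristic polynomial: p(r) = r^3 + 12r^2 + 45r + 50 = (r + 2)(r + 5)^2.
Roots (with multiplicity): -5, -5, -2.

-5, -5, -2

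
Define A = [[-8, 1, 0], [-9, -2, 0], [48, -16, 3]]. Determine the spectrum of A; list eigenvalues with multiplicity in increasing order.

-5, -5, 3

Characteristic polynomial: p(t) = t^3 + 7t^2 - 5t - 75 = (t - 3)(t + 5)^2.
Roots (with multiplicity): -5, -5, 3.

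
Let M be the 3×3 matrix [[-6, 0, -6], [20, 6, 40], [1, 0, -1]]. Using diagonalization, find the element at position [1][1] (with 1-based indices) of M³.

Characteristic polynomial: μ^3 + μ^2 - 30μ - 72 = (μ - 6)(μ + 3)(μ + 4), so the eigenvalues are -4, -3, 6.
μ=-4: eigenvector (3, -2, -1).
μ=6: eigenvector (0, 1, 0).
μ=-3: eigenvector (-2, 0, 1).
P = [[3, 0, -2], [-2, 1, 0], [-1, 0, 1]], D = diag(-4, 6, -3), P⁻¹ = [[1, 0, 2], [2, 1, 4], [1, 0, 3]].
M³ = P·diag(-64, 216, -27)·P⁻¹ = [[-138, 0, -222], [560, 216, 1120], [37, 0, 47]].
The requested entry is -138.

-138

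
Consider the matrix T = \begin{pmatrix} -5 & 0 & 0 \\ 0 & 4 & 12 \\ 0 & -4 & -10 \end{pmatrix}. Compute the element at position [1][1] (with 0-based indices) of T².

-32

Characteristic polynomial: λ^3 + 11λ^2 + 38λ + 40 = (λ + 2)(λ + 4)(λ + 5), so the eigenvalues are -5, -4, -2.
λ=-5: eigenvector (1, 0, 0).
λ=-4: eigenvector (0, -3, 2).
λ=-2: eigenvector (0, -2, 1).
P = [[1, 0, 0], [0, -3, -2], [0, 2, 1]], D = diag(-5, -4, -2), P⁻¹ = [[1, 0, 0], [0, 1, 2], [0, -2, -3]].
T² = P·diag(25, 16, 4)·P⁻¹ = [[25, 0, 0], [0, -32, -72], [0, 24, 52]].
The requested entry is -32.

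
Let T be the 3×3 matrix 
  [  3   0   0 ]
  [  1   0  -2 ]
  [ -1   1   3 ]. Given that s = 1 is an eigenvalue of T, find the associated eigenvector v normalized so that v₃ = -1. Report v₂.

2

T − 1I = [[2, 0, 0], [1, -1, -2], [-1, 1, 2]].
Solving (T − 1I)v = 0 gives the eigenspace spanned by (0, 2, -1).
With v₃ = -1, v = (0, 2, -1), so v₂ = 2.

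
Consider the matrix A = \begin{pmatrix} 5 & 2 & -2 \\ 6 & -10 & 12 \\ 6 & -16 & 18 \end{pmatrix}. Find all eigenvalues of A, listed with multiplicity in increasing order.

2, 5, 6

Characteristic polynomial: p(s) = s^3 - 13s^2 + 52s - 60 = (s - 6)(s - 5)(s - 2).
Roots (with multiplicity): 2, 5, 6.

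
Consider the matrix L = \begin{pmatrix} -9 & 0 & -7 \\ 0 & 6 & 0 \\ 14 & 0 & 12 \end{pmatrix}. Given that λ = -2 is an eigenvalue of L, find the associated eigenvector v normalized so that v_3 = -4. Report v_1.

L + 2I = [[-7, 0, -7], [0, 8, 0], [14, 0, 14]].
Solving (L + 2I)v = 0 gives the eigenspace spanned by (4, 0, -4).
With v_3 = -4, v = (4, 0, -4), so v_1 = 4.

4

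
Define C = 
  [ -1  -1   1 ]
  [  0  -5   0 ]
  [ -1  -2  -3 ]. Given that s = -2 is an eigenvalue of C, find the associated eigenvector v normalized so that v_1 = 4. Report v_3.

-4

C + 2I = [[1, -1, 1], [0, -3, 0], [-1, -2, -1]].
Solving (C + 2I)v = 0 gives the eigenspace spanned by (4, 0, -4).
With v_1 = 4, v = (4, 0, -4), so v_3 = -4.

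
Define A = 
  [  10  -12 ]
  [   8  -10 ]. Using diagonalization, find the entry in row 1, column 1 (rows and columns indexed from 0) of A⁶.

Characteristic polynomial: r^2 - 4 = (r - 2)(r + 2), so the eigenvalues are -2, 2.
r=2: eigenvector (-3, -2).
r=-2: eigenvector (1, 1).
P = [[-3, 1], [-2, 1]], D = diag(2, -2), P⁻¹ = [[-1, 1], [-2, 3]].
A⁶ = P·diag(64, 64)·P⁻¹ = [[64, 0], [0, 64]].
The requested entry is 64.

64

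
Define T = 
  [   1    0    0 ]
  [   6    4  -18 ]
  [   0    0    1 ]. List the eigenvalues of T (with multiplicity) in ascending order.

Characteristic polynomial: p(μ) = μ^3 - 6μ^2 + 9μ - 4 = (μ - 4)(μ - 1)^2.
Roots (with multiplicity): 1, 1, 4.

1, 1, 4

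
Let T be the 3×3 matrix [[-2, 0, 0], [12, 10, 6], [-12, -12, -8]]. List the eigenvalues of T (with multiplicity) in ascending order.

Characteristic polynomial: p(μ) = μ^3 - 12μ - 16 = (μ - 4)(μ + 2)^2.
Roots (with multiplicity): -2, -2, 4.

-2, -2, 4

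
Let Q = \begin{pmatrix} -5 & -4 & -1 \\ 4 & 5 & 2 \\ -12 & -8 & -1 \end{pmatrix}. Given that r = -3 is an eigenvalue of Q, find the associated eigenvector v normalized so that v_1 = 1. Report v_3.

Q + 3I = [[-2, -4, -1], [4, 8, 2], [-12, -8, 2]].
Solving (Q + 3I)v = 0 gives the eigenspace spanned by (1, -1, 2).
With v_1 = 1, v = (1, -1, 2), so v_3 = 2.

2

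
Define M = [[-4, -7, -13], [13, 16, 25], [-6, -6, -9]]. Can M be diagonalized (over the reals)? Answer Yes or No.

No

Characteristic polynomial: p(μ) = μ^3 - 3μ^2 - 9μ + 27 = (μ - 3)^2(μ + 3).
μ = 3 has algebraic multiplicity 2; rank(M − 3I) = 2, so geometric multiplicity = 1.
Geometric multiplicity < algebraic multiplicity, so M is not diagonalizable.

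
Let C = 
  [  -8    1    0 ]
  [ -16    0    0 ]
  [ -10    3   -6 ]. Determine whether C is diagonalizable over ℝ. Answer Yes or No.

No

Characteristic polynomial: p(r) = r^3 + 14r^2 + 64r + 96 = (r + 4)^2(r + 6).
r = -4 has algebraic multiplicity 2; rank(C + 4I) = 2, so geometric multiplicity = 1.
Geometric multiplicity < algebraic multiplicity, so C is not diagonalizable.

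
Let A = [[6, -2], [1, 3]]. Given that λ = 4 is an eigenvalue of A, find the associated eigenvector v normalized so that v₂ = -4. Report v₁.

A − 4I = [[2, -2], [1, -1]].
Solving (A − 4I)v = 0 gives the eigenspace spanned by (-4, -4).
With v₂ = -4, v = (-4, -4), so v₁ = -4.

-4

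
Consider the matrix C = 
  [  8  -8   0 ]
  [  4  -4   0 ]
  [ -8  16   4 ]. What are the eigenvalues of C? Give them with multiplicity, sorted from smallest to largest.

Characteristic polynomial: p(s) = s^3 - 8s^2 + 16s = s(s - 4)^2.
Roots (with multiplicity): 0, 4, 4.

0, 4, 4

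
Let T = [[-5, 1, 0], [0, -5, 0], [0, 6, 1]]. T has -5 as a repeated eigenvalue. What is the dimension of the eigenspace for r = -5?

1

T + 5I = [[0, 1, 0], [0, 0, 0], [0, 6, 6]].
This matrix has rank 2, so its null space has dimension 3 − 2 = 1.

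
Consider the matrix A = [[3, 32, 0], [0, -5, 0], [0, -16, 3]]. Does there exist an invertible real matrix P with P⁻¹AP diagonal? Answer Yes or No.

Characteristic polynomial: p(s) = s^3 - s^2 - 21s + 45 = (s - 3)^2(s + 5).
s = 3 has algebraic multiplicity 2; rank(A − 3I) = 1, so geometric multiplicity = 2.
Every eigenvalue has geometric = algebraic multiplicity, so A is diagonalizable.

Yes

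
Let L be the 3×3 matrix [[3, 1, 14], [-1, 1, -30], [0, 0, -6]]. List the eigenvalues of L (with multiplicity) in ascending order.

-6, 2, 2

Characteristic polynomial: p(λ) = λ^3 + 2λ^2 - 20λ + 24 = (λ - 2)^2(λ + 6).
Roots (with multiplicity): -6, 2, 2.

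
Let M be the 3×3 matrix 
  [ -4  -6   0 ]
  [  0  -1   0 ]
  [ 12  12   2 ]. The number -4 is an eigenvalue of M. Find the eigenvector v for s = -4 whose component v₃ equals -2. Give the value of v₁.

1

M + 4I = [[0, -6, 0], [0, 3, 0], [12, 12, 6]].
Solving (M + 4I)v = 0 gives the eigenspace spanned by (1, 0, -2).
With v₃ = -2, v = (1, 0, -2), so v₁ = 1.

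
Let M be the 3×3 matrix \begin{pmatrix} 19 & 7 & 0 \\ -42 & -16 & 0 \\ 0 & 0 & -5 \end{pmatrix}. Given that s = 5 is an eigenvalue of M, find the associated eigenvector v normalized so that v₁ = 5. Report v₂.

-10

M − 5I = [[14, 7, 0], [-42, -21, 0], [0, 0, -10]].
Solving (M − 5I)v = 0 gives the eigenspace spanned by (5, -10, 0).
With v₁ = 5, v = (5, -10, 0), so v₂ = -10.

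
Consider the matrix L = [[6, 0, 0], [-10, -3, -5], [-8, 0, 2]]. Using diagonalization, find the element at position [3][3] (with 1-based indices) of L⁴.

Characteristic polynomial: μ^3 - 5μ^2 - 12μ + 36 = (μ - 6)(μ - 2)(μ + 3), so the eigenvalues are -3, 2, 6.
μ=6: eigenvector (1, 0, -2).
μ=-3: eigenvector (0, 1, 0).
μ=2: eigenvector (0, -1, 1).
P = [[1, 0, 0], [0, 1, -1], [-2, 0, 1]], D = diag(6, -3, 2), P⁻¹ = [[1, 0, 0], [2, 1, 1], [2, 0, 1]].
L⁴ = P·diag(1296, 81, 16)·P⁻¹ = [[1296, 0, 0], [130, 81, 65], [-2560, 0, 16]].
The requested entry is 16.

16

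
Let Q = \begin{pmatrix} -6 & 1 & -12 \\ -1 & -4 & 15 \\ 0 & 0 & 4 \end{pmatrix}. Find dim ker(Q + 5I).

Q + 5I = [[-1, 1, -12], [-1, 1, 15], [0, 0, 9]].
This matrix has rank 2, so its null space has dimension 3 − 2 = 1.

1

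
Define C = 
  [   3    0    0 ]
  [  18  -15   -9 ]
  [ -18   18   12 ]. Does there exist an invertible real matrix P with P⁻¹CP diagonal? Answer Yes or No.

Characteristic polynomial: p(t) = t^3 - 27t + 54 = (t - 3)^2(t + 6).
t = 3 has algebraic multiplicity 2; rank(C − 3I) = 1, so geometric multiplicity = 2.
Every eigenvalue has geometric = algebraic multiplicity, so C is diagonalizable.

Yes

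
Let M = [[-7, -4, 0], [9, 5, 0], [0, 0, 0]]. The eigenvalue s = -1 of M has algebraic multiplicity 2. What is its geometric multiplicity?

M + 1I = [[-6, -4, 0], [9, 6, 0], [0, 0, 1]].
This matrix has rank 2, so its null space has dimension 3 − 2 = 1.

1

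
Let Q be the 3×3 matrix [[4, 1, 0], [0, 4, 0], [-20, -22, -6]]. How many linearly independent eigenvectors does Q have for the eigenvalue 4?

1

Q − 4I = [[0, 1, 0], [0, 0, 0], [-20, -22, -10]].
This matrix has rank 2, so its null space has dimension 3 − 2 = 1.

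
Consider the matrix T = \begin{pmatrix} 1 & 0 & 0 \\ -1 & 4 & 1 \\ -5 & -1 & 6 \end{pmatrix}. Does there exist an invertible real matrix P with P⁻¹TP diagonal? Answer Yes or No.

No

Characteristic polynomial: p(s) = s^3 - 11s^2 + 35s - 25 = (s - 5)^2(s - 1).
s = 5 has algebraic multiplicity 2; rank(T − 5I) = 2, so geometric multiplicity = 1.
Geometric multiplicity < algebraic multiplicity, so T is not diagonalizable.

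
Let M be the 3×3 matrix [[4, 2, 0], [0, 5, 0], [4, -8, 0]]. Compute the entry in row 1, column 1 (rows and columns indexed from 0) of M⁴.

Characteristic polynomial: r^3 - 9r^2 + 20r = r(r - 5)(r - 4), so the eigenvalues are 0, 4, 5.
r=5: eigenvector (2, 1, 0).
r=0: eigenvector (0, 0, -1).
r=4: eigenvector (1, 0, 1).
P = [[2, 0, 1], [1, 0, 0], [0, -1, 1]], D = diag(5, 0, 4), P⁻¹ = [[0, 1, 0], [1, -2, -1], [1, -2, 0]].
M⁴ = P·diag(625, 0, 256)·P⁻¹ = [[256, 738, 0], [0, 625, 0], [256, -512, 0]].
The requested entry is 625.

625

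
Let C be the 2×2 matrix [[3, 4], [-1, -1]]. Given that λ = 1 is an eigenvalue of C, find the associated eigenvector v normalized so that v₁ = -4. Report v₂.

2

C − 1I = [[2, 4], [-1, -2]].
Solving (C − 1I)v = 0 gives the eigenspace spanned by (-4, 2).
With v₁ = -4, v = (-4, 2), so v₂ = 2.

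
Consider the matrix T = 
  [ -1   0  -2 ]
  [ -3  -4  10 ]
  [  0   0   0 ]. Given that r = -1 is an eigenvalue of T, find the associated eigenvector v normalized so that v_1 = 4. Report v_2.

-4

T + 1I = [[0, 0, -2], [-3, -3, 10], [0, 0, 1]].
Solving (T + 1I)v = 0 gives the eigenspace spanned by (4, -4, 0).
With v_1 = 4, v = (4, -4, 0), so v_2 = -4.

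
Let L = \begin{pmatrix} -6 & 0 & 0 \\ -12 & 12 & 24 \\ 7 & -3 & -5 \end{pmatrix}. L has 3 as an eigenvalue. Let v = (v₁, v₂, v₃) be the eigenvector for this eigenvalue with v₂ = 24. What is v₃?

L − 3I = [[-9, 0, 0], [-12, 9, 24], [7, -3, -8]].
Solving (L − 3I)v = 0 gives the eigenspace spanned by (0, 24, -9).
With v₂ = 24, v = (0, 24, -9), so v₃ = -9.

-9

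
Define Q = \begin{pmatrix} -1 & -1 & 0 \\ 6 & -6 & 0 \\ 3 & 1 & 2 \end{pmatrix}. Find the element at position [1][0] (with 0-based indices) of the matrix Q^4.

Characteristic polynomial: μ^3 + 5μ^2 - 2μ - 24 = (μ - 2)(μ + 3)(μ + 4), so the eigenvalues are -4, -3, 2.
μ=-3: eigenvector (1, 2, -1).
μ=-4: eigenvector (1, 3, -1).
μ=2: eigenvector (0, 0, 1).
P = [[1, 1, 0], [2, 3, 0], [-1, -1, 1]], D = diag(-3, -4, 2), P⁻¹ = [[3, -1, 0], [-2, 1, 0], [1, 0, 1]].
Q⁴ = P·diag(81, 256, 16)·P⁻¹ = [[-269, 175, 0], [-1050, 606, 0], [285, -175, 16]].
The requested entry is -1050.

-1050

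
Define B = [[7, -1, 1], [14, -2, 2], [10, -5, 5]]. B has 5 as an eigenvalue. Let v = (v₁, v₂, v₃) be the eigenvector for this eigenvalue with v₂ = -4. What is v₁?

-2

B − 5I = [[2, -1, 1], [14, -7, 2], [10, -5, 0]].
Solving (B − 5I)v = 0 gives the eigenspace spanned by (-2, -4, 0).
With v₂ = -4, v = (-2, -4, 0), so v₁ = -2.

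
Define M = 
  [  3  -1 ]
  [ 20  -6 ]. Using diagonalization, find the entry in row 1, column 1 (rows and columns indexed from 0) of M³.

-36

Characteristic polynomial: s^2 + 3s + 2 = (s + 1)(s + 2), so the eigenvalues are -2, -1.
s=-2: eigenvector (1, 5).
s=-1: eigenvector (1, 4).
P = [[1, 1], [5, 4]], D = diag(-2, -1), P⁻¹ = [[-4, 1], [5, -1]].
M³ = P·diag(-8, -1)·P⁻¹ = [[27, -7], [140, -36]].
The requested entry is -36.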